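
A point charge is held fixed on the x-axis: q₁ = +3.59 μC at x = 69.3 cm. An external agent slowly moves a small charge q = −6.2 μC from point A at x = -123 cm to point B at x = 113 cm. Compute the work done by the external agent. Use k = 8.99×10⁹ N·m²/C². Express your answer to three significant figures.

-0.354 J

For quasistatic motion the external work equals the change in potential energy: W_ext = qΔV = q(V_B − V_A).
At A: distance to the source charge is 1.92 m; V_A = kq₁/r = 1.68×10⁴ V.
At B: distance to the source charge is 0.437 m; V_B = kq₁/r = 7.39×10⁴ V.
ΔV = V_B − V_A = 5.71×10⁴ V.
W_ext = qΔV = (-6.20×10⁻⁶ C)(5.71×10⁴ V) = -0.354 J.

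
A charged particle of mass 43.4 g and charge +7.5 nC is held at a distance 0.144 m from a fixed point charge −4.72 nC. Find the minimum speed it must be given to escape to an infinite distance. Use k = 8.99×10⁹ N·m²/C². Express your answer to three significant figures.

To just escape, total mechanical energy must reach zero at infinity: ½mv²_min + U = 0, so ½mv²_min = −U = |kQq|/r.
|U| = |kQq|/r = (8.99×10⁹ N·m²/C²)(4.72×10⁻⁹)(7.50×10⁻⁹)/(0.144) = 2.21×10⁻⁶ J.
v_min = √(2|U|/m) = √(2·2.21×10⁻⁶/0.0434) = 0.0101 m/s.

0.0101 m/s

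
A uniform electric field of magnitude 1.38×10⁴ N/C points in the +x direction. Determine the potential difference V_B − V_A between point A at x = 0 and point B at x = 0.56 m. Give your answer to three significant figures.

In a uniform field, potential decreases in the direction of E: V_B − V_A = −E·Δx.
V_B − V_A = −(1.38×10⁴ V/m)(0.560 m) = -7730 V.

-7730 V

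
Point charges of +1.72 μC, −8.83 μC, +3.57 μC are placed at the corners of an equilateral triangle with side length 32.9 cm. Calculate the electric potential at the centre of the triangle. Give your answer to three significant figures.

-1.68×10⁵ V

The total potential is the scalar sum of each charge's contribution, V = Σ kqᵢ/rᵢ.
The distance from each vertex to the centroid is a/√3 = 0.190 m.
V = k[(1.72×10⁻⁶)/(0.190) + (-8.83×10⁻⁶)/(0.190) + (3.57×10⁻⁶)/(0.190)] = -1.68×10⁵ V.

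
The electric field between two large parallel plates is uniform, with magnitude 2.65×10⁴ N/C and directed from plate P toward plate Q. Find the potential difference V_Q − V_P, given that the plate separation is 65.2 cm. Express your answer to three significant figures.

-1.73×10⁴ V

In a uniform field, potential decreases in the direction of E: ΔV = −E·d for a displacement d parallel to E.
Going from P to Q is a displacement of 65.2 cm along the field, so V_Q − V_P = −Ed = -1.73×10⁴ V.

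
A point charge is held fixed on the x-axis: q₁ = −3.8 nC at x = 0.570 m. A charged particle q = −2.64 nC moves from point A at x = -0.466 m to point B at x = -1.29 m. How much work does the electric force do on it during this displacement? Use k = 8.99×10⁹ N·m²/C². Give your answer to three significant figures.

The work done by the electric force is W_field = −ΔU = −q(V_B − V_A) = q(V_A − V_B).
At A: distance to the source charge is 1.04 m; V_A = kq₁/r = -33.0 V.
At B: distance to the source charge is 1.86 m; V_B = kq₁/r = -18.4 V.
ΔV = V_B − V_A = 14.6 V.
W_field = −qΔV = −(-2.64×10⁻⁹ C)(14.6 V) = 3.86×10⁻⁸ J.

3.86×10⁻⁸ J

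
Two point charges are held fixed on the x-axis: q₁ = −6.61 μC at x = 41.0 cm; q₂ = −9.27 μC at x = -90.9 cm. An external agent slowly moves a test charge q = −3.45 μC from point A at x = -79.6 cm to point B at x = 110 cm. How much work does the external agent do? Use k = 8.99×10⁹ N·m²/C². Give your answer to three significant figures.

For quasistatic motion the external work equals the change in potential energy: W_ext = qΔV = q(V_B − V_A).
At A: distances to the source charges are 1.21 m, 0.113 m; V_A = Σ kqᵢ/rᵢ = -7.87×10⁵ V.
At B: distances to the source charges are 0.690 m, 2.01 m; V_B = Σ kqᵢ/rᵢ = -1.28×10⁵ V.
ΔV = V_B − V_A = 6.59×10⁵ V.
W_ext = qΔV = (-3.45×10⁻⁶ C)(6.59×10⁵ V) = -2.27 J.

-2.27 J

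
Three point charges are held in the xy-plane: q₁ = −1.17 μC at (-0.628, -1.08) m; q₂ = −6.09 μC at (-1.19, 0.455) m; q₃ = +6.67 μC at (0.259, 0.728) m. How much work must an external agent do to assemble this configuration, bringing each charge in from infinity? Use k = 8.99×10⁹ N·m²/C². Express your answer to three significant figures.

-0.243 J

The assembly work is the sum of pairwise potential energies, U = Σ_{i<j} kqᵢqⱼ/rᵢⱼ.
Pair separations: r₁₂ = 1.63 m, r₁₃ = 2.01 m, r₂₃ = 1.47 m.
U = (0.0392) + (-0.0348) + (-0.248) = -0.243 J.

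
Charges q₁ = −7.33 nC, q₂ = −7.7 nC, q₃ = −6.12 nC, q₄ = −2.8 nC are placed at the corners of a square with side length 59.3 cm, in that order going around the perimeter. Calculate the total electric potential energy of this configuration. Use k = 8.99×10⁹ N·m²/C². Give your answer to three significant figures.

2.85×10⁻⁶ J

The work to assemble the configuration equals its total potential energy, U = Σ kqᵢqⱼ/rᵢⱼ over all pairs.
The four side pairs have separation 0.593 m and the two diagonal pairs 0.839 m.
Summing all 6 pair terms gives U = 2.85×10⁻⁶ J.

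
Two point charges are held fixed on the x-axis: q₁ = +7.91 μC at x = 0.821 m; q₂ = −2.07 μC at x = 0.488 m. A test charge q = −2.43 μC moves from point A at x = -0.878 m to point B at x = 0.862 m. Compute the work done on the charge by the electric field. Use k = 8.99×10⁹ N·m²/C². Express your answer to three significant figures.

4.03 J

The work done by the electric force is W_field = −ΔU = −q(V_B − V_A) = q(V_A − V_B).
At A: distances to the source charges are 1.70 m, 1.37 m; V_A = Σ kqᵢ/rᵢ = 2.82×10⁴ V.
At B: distances to the source charges are 0.0410 m, 0.374 m; V_B = Σ kqᵢ/rᵢ = 1.68×10⁶ V.
ΔV = V_B − V_A = 1.66×10⁶ V.
W_field = −qΔV = −(-2.43×10⁻⁶ C)(1.66×10⁶ V) = 4.03 J.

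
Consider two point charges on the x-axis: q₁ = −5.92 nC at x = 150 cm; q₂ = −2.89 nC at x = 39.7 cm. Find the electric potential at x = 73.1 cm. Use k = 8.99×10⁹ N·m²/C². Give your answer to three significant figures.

-147 V

Electric potential is a scalar, so the contributions from each charge add algebraically: V = Σ kqᵢ/rᵢ.
Distances from the field point to each charge: r₁ = 0.769 m, r₂ = 0.334 m.
V = k[(-5.92×10⁻⁹)/(0.769) + (-2.89×10⁻⁹)/(0.334)] = -147 V.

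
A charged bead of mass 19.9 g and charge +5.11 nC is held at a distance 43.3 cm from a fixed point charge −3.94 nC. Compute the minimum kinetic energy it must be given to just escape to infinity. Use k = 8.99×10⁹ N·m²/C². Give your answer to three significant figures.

To just escape, total mechanical energy must reach zero at infinity: ½mv²_min + U = 0, so ½mv²_min = −U = |kQq|/r.
|U| = |kQq|/r = (8.99×10⁹ N·m²/C²)(3.94×10⁻⁹)(5.11×10⁻⁹)/(0.433) = 4.18×10⁻⁷ J.

4.18×10⁻⁷ J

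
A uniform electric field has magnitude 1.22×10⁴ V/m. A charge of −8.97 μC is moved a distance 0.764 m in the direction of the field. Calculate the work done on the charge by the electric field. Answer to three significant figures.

The potential change for a displacement 0.764 m in the direction of the field is ΔV = −Ed = -9320 V.
W_field = −qΔV = -0.0836 J.

-0.0836 J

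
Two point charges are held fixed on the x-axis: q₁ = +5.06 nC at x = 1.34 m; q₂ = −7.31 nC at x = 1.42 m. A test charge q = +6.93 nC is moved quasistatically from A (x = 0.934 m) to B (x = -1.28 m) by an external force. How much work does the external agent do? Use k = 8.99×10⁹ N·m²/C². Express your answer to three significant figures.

For quasistatic motion the external work equals the change in potential energy: W_ext = qΔV = q(V_B − V_A).
At A: distances to the source charges are 0.406 m, 0.486 m; V_A = Σ kqᵢ/rᵢ = -23.2 V.
At B: distances to the source charges are 2.62 m, 2.70 m; V_B = Σ kqᵢ/rᵢ = -6.98 V.
ΔV = V_B − V_A = 16.2 V.
W_ext = qΔV = (6.93×10⁻⁹ C)(16.2 V) = 1.12×10⁻⁷ J.

1.12×10⁻⁷ J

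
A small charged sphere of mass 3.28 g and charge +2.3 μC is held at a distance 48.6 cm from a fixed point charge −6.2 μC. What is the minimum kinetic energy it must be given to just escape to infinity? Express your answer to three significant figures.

0.264 J

To just escape, total mechanical energy must reach zero at infinity: ½mv²_min + U = 0, so ½mv²_min = −U = |kQq|/r.
|U| = |kQq|/r = (8.99×10⁹ N·m²/C²)(6.20×10⁻⁶)(2.30×10⁻⁶)/(0.486) = 0.264 J.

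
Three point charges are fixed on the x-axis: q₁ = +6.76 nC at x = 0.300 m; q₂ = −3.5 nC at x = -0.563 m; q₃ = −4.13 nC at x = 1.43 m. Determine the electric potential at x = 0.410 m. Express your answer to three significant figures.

484 V

The total potential is the scalar sum of each charge's contribution, V = Σ kqᵢ/rᵢ.
Distances from the field point to each charge: r₁ = 0.110 m, r₂ = 0.973 m, r₃ = 1.02 m.
V = k[(6.76×10⁻⁹)/(0.110) + (-3.50×10⁻⁹)/(0.973) + (-4.13×10⁻⁹)/(1.02)] = 484 V.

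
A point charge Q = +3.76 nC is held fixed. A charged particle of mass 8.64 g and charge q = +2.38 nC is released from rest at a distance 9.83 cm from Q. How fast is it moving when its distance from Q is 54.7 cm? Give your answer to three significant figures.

Only the electrostatic force acts, so mechanical energy is conserved: ½mv² = U₁ − U₂ = kQq(1/r₁ − 1/r₂).
U₁ − U₂ = (8.99×10⁹ N·m²/C²)(3.76×10⁻⁹ C)(2.38×10⁻⁹ C)(1/0.0983 − 1/0.547) = 6.71×10⁻⁷ J.
v = √(2·6.71×10⁻⁷/8.64×10⁻³) = 0.0125 m/s.

0.0125 m/s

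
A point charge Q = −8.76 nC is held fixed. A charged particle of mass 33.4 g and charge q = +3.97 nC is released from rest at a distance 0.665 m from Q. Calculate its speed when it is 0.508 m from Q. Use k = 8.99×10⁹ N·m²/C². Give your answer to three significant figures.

2.95×10⁻³ m/s

Only the electrostatic force acts, so mechanical energy is conserved: ½mv² = U₁ − U₂ = kQq(1/r₁ − 1/r₂).
U₁ − U₂ = (8.99×10⁹ N·m²/C²)(-8.76×10⁻⁹ C)(3.97×10⁻⁹ C)(1/0.665 − 1/0.508) = 1.45×10⁻⁷ J.
v = √(2·1.45×10⁻⁷/0.0334) = 2.95×10⁻³ m/s.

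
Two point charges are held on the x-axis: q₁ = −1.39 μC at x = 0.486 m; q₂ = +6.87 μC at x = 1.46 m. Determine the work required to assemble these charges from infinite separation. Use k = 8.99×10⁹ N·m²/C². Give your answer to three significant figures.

The work to assemble the configuration equals its total potential energy, U = Σ kqᵢqⱼ/rᵢⱼ over all pairs.
Pair separations: r₁₂ = 0.974 m.
U = (-0.0881) = -0.0881 J.

-0.0881 J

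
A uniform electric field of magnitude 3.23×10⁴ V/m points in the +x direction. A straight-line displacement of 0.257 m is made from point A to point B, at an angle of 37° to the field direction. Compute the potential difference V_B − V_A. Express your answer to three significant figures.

Only the component of displacement along E changes the potential: ΔV = −E·d·cosθ.
ΔV = −(3.23×10⁴ V/m)(0.257 m)cos37° = -6630 V.

-6630 V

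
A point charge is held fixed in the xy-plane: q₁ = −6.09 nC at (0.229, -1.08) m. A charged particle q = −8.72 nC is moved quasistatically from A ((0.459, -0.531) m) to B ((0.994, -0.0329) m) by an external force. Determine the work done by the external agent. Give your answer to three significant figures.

For quasistatic motion the external work equals the change in potential energy: W_ext = qΔV = q(V_B − V_A).
At A: distance to the source charge is 0.595 m; V_A = kq₁/r = -92.0 V.
At B: distance to the source charge is 1.30 m; V_B = kq₁/r = -42.2 V.
ΔV = V_B − V_A = 49.8 V.
W_ext = qΔV = (-8.72×10⁻⁹ C)(49.8 V) = -4.34×10⁻⁷ J.

-4.34×10⁻⁷ J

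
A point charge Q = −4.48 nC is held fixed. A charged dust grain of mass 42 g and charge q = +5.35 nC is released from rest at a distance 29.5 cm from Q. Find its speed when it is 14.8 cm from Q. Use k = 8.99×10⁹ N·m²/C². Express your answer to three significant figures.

Only the electrostatic force acts, so mechanical energy is conserved: ½mv² = U₁ − U₂ = kQq(1/r₁ − 1/r₂).
U₁ − U₂ = (8.99×10⁹ N·m²/C²)(-4.48×10⁻⁹ C)(5.35×10⁻⁹ C)(1/0.295 − 1/0.148) = 7.25×10⁻⁷ J.
v = √(2·7.25×10⁻⁷/0.0420) = 5.88×10⁻³ m/s.

5.88×10⁻³ m/s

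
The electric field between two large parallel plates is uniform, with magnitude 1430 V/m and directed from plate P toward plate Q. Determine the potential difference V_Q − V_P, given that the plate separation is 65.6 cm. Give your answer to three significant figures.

In a uniform field, potential decreases in the direction of E: ΔV = −E·d for a displacement d parallel to E.
Going from P to Q is a displacement of 65.6 cm along the field, so V_Q − V_P = −Ed = -938 V.

-938 V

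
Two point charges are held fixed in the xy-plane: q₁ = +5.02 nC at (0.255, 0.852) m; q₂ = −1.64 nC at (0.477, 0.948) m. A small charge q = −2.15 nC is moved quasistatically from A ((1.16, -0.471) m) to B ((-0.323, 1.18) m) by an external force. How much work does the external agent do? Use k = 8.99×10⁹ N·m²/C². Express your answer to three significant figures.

For quasistatic motion the external work equals the change in potential energy: W_ext = qΔV = q(V_B − V_A).
At A: distances to the source charges are 1.60 m, 1.57 m; V_A = Σ kqᵢ/rᵢ = 18.8 V.
At B: distances to the source charges are 0.665 m, 0.833 m; V_B = Σ kqᵢ/rᵢ = 50.2 V.
ΔV = V_B − V_A = 31.4 V.
W_ext = qΔV = (-2.15×10⁻⁹ C)(31.4 V) = -6.75×10⁻⁸ J.

-6.75×10⁻⁸ J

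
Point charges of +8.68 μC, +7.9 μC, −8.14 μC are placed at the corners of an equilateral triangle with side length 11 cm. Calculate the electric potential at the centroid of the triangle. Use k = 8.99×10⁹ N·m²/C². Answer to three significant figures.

1.19×10⁶ V

Electric potential is a scalar, so the contributions from each charge add algebraically: V = Σ kqᵢ/rᵢ.
The distance from each vertex to the centroid is a/√3 = 0.0635 m.
V = k[(8.68×10⁻⁶)/(0.0635) + (7.90×10⁻⁶)/(0.0635) + (-8.14×10⁻⁶)/(0.0635)] = 1.19×10⁶ V.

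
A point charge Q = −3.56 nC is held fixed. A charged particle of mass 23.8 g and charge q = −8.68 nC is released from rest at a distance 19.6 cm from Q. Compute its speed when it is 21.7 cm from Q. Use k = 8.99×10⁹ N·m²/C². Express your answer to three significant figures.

Only the electrostatic force acts, so mechanical energy is conserved: ½mv² = U₁ − U₂ = kQq(1/r₁ − 1/r₂).
U₁ − U₂ = (8.99×10⁹ N·m²/C²)(-3.56×10⁻⁹ C)(-8.68×10⁻⁹ C)(1/0.196 − 1/0.217) = 1.37×10⁻⁷ J.
v = √(2·1.37×10⁻⁷/0.0238) = 3.40×10⁻³ m/s.

3.40×10⁻³ m/s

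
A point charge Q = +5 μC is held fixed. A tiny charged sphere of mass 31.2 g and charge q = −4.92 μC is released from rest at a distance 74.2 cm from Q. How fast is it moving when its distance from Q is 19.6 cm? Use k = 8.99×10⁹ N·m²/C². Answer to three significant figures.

Only the electrostatic force acts, so mechanical energy is conserved: ½mv² = U₁ − U₂ = kQq(1/r₁ − 1/r₂).
U₁ − U₂ = (8.99×10⁹ N·m²/C²)(5.00×10⁻⁶ C)(-4.92×10⁻⁶ C)(1/0.742 − 1/0.196) = 0.830 J.
v = √(2·0.830/0.0312) = 7.30 m/s.

7.30 m/s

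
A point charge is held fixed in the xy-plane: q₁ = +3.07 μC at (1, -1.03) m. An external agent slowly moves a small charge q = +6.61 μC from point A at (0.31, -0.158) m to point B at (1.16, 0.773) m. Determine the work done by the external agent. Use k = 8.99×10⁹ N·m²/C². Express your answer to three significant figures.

-0.0633 J

For quasistatic motion the external work equals the change in potential energy: W_ext = qΔV = q(V_B − V_A).
At A: distance to the source charge is 1.11 m; V_A = kq₁/r = 2.48×10⁴ V.
At B: distance to the source charge is 1.81 m; V_B = kq₁/r = 1.52×10⁴ V.
ΔV = V_B − V_A = -9570 V.
W_ext = qΔV = (6.61×10⁻⁶ C)(-9570 V) = -0.0633 J.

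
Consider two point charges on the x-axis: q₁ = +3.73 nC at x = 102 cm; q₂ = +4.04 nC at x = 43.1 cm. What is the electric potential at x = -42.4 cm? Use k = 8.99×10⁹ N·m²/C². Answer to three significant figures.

65.7 V

The total potential is the scalar sum of each charge's contribution, V = Σ kqᵢ/rᵢ.
Distances from the field point to each charge: r₁ = 1.44 m, r₂ = 0.855 m.
V = k[(3.73×10⁻⁹)/(1.44) + (4.04×10⁻⁹)/(0.855)] = 65.7 V.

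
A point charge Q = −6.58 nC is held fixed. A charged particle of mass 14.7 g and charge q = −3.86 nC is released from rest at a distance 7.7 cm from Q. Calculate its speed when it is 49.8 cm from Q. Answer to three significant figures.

0.0185 m/s

Only the electrostatic force acts, so mechanical energy is conserved: ½mv² = U₁ − U₂ = kQq(1/r₁ − 1/r₂).
U₁ − U₂ = (8.99×10⁹ N·m²/C²)(-6.58×10⁻⁹ C)(-3.86×10⁻⁹ C)(1/0.0770 − 1/0.498) = 2.51×10⁻⁶ J.
v = √(2·2.51×10⁻⁶/0.0147) = 0.0185 m/s.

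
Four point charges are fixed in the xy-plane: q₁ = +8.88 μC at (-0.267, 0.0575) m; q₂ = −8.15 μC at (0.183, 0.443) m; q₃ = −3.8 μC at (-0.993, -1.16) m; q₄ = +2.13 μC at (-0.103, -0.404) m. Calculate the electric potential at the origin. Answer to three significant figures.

Electric potential is a scalar, so the contributions from each charge add algebraically: V = Σ kqᵢ/rᵢ.
Distances from the field point to each charge: r₁ = 0.273 m, r₂ = 0.479 m, r₃ = 1.53 m, r₄ = 0.417 m.
V = k[(8.88×10⁻⁶)/(0.273) + (-8.15×10⁻⁶)/(0.479) + (-3.80×10⁻⁶)/(1.53) + (2.13×10⁻⁶)/(0.417)] = 1.63×10⁵ V.

1.63×10⁵ V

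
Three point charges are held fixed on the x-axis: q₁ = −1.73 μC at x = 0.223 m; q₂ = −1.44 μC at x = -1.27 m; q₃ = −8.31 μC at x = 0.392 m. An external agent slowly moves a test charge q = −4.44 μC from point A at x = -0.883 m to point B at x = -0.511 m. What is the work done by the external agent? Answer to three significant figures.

0.0660 J

For quasistatic motion the external work equals the change in potential energy: W_ext = qΔV = q(V_B − V_A).
At A: distances to the source charges are 1.11 m, 0.387 m, 1.27 m; V_A = Σ kqᵢ/rᵢ = -1.06×10⁵ V.
At B: distances to the source charges are 0.734 m, 0.759 m, 0.903 m; V_B = Σ kqᵢ/rᵢ = -1.21×10⁵ V.
ΔV = V_B − V_A = -1.49×10⁴ V.
W_ext = qΔV = (-4.44×10⁻⁶ C)(-1.49×10⁴ V) = 0.0660 J.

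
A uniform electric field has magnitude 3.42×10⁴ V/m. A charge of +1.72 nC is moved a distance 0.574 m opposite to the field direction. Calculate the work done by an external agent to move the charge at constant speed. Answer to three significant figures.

3.38×10⁻⁵ J

The potential change for a displacement 0.574 m opposite to the field direction is ΔV = +Ed = 1.96×10⁴ V.
W_ext = qΔV = 3.38×10⁻⁵ J.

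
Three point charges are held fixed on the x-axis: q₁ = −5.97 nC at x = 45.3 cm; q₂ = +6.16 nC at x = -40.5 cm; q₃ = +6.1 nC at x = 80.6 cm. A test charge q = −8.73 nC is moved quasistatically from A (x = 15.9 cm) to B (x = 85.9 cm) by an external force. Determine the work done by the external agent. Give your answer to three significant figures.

For quasistatic motion the external work equals the change in potential energy: W_ext = qΔV = q(V_B − V_A).
At A: distances to the source charges are 0.294 m, 0.564 m, 0.647 m; V_A = Σ kqᵢ/rᵢ = 0.395 V.
At B: distances to the source charges are 0.406 m, 1.26 m, 0.0530 m; V_B = Σ kqᵢ/rᵢ = 946 V.
ΔV = V_B − V_A = 946 V.
W_ext = qΔV = (-8.73×10⁻⁹ C)(946 V) = -8.26×10⁻⁶ J.

-8.26×10⁻⁶ J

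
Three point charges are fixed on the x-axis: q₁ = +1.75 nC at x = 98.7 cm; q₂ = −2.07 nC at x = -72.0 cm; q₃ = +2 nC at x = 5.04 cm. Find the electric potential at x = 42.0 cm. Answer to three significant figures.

60.1 V

The total potential is the scalar sum of each charge's contribution, V = Σ kqᵢ/rᵢ.
Distances from the field point to each charge: r₁ = 0.567 m, r₂ = 1.14 m, r₃ = 0.370 m.
V = k[(1.75×10⁻⁹)/(0.567) + (-2.07×10⁻⁹)/(1.14) + (2.00×10⁻⁹)/(0.370)] = 60.1 V.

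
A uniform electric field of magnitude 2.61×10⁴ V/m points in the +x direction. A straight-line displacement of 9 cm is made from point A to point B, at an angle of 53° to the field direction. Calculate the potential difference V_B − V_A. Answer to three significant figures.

Only the component of displacement along E changes the potential: ΔV = −E·d·cosθ.
ΔV = −(2.61×10⁴ V/m)(0.0900 m)cos53° = -1410 V.

-1410 V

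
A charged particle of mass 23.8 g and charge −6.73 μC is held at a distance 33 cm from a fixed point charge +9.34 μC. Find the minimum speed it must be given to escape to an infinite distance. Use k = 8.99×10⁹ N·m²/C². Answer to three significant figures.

To just escape, total mechanical energy must reach zero at infinity: ½mv²_min + U = 0, so ½mv²_min = −U = |kQq|/r.
|U| = |kQq|/r = (8.99×10⁹ N·m²/C²)(9.34×10⁻⁶)(6.73×10⁻⁶)/(0.330) = 1.71 J.
v_min = √(2|U|/m) = √(2·1.71/0.0238) = 12.0 m/s.

12.0 m/s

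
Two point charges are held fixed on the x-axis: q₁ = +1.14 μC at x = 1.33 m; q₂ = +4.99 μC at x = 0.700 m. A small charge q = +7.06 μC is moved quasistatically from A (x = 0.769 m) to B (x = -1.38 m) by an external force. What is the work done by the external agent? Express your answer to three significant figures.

-4.54 J

For quasistatic motion the external work equals the change in potential energy: W_ext = qΔV = q(V_B − V_A).
At A: distances to the source charges are 0.561 m, 0.0690 m; V_A = Σ kqᵢ/rᵢ = 6.68×10⁵ V.
At B: distances to the source charges are 2.71 m, 2.08 m; V_B = Σ kqᵢ/rᵢ = 2.53×10⁴ V.
ΔV = V_B − V_A = -6.43×10⁵ V.
W_ext = qΔV = (7.06×10⁻⁶ C)(-6.43×10⁵ V) = -4.54 J.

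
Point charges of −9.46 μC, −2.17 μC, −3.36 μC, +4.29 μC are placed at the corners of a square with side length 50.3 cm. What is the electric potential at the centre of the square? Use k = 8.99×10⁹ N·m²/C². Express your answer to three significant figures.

Electric potential is a scalar, so the contributions from each charge add algebraically: V = Σ kqᵢ/rᵢ.
The distance from each corner to the centre is a√2/2 = 0.356 m.
V = k[(-9.46×10⁻⁶)/(0.356) + (-2.17×10⁻⁶)/(0.356) + (-3.36×10⁻⁶)/(0.356) + (4.29×10⁻⁶)/(0.356)] = -2.70×10⁵ V.

-2.70×10⁵ V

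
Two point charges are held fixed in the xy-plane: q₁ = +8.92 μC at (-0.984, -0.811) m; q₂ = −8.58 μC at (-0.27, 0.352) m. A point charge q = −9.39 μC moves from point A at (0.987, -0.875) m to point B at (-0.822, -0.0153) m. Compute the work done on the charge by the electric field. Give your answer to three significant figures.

-0.135 J

The work done by the electric force is W_field = −ΔU = −q(V_B − V_A) = q(V_A − V_B).
At A: distances to the source charges are 1.97 m, 1.76 m; V_A = Σ kqᵢ/rᵢ = -3250 V.
At B: distances to the source charges are 0.812 m, 0.663 m; V_B = Σ kqᵢ/rᵢ = -1.76×10⁴ V.
ΔV = V_B − V_A = -1.43×10⁴ V.
W_field = −qΔV = −(-9.39×10⁻⁶ C)(-1.43×10⁴ V) = -0.135 J.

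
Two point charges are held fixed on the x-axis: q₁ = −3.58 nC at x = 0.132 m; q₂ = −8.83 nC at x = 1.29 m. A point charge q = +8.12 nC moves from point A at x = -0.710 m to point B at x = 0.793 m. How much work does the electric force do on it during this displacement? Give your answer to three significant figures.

The work done by the electric force is W_field = −ΔU = −q(V_B − V_A) = q(V_A − V_B).
At A: distances to the source charges are 0.842 m, 2.00 m; V_A = Σ kqᵢ/rᵢ = -77.9 V.
At B: distances to the source charges are 0.661 m, 0.497 m; V_B = Σ kqᵢ/rᵢ = -208 V.
ΔV = V_B − V_A = -130 V.
W_field = −qΔV = −(8.12×10⁻⁹ C)(-130 V) = 1.06×10⁻⁶ J.

1.06×10⁻⁶ J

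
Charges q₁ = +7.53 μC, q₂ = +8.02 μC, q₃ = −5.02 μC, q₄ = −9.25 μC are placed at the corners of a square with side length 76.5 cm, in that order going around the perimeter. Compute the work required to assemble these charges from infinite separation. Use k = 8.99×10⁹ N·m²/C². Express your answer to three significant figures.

-0.967 J

The assembly work is the sum of pairwise potential energies, U = Σ_{i<j} kqᵢqⱼ/rᵢⱼ.
The four side pairs have separation 0.765 m and the two diagonal pairs 1.08 m.
Summing all 6 pair terms gives U = -0.967 J.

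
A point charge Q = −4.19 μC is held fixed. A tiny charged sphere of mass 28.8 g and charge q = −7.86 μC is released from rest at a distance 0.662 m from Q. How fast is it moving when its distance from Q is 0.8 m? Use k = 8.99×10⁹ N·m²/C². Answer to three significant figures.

2.31 m/s

Only the electrostatic force acts, so mechanical energy is conserved: ½mv² = U₁ − U₂ = kQq(1/r₁ − 1/r₂).
U₁ − U₂ = (8.99×10⁹ N·m²/C²)(-4.19×10⁻⁶ C)(-7.86×10⁻⁶ C)(1/0.662 − 1/0.800) = 0.0771 J.
v = √(2·0.0771/0.0288) = 2.31 m/s.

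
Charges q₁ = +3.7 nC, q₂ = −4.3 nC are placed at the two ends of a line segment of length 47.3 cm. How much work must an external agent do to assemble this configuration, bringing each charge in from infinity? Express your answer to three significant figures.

The work to assemble the configuration equals its total potential energy, U = Σ kqᵢqⱼ/rᵢⱼ over all pairs.
The separation is r = 0.473 m.
U = (-3.02×10⁻⁷) = -3.02×10⁻⁷ J.

-3.02×10⁻⁷ J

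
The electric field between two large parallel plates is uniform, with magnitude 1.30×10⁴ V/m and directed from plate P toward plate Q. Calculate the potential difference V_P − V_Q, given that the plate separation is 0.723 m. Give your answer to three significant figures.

In a uniform field, potential decreases in the direction of E: ΔV = −E·d for a displacement d parallel to E.
Going from Q to P is a displacement of 0.723 m opposite to the field, so V_P − V_Q = +Ed = 9400 V.

9400 V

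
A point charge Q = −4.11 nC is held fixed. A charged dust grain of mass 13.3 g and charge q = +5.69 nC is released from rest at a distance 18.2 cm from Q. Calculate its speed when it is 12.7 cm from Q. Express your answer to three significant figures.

Only the electrostatic force acts, so mechanical energy is conserved: ½mv² = U₁ − U₂ = kQq(1/r₁ − 1/r₂).
U₁ − U₂ = (8.99×10⁹ N·m²/C²)(-4.11×10⁻⁹ C)(5.69×10⁻⁹ C)(1/0.182 − 1/0.127) = 5.00×10⁻⁷ J.
v = √(2·5.00×10⁻⁷/0.0133) = 8.67×10⁻³ m/s.

8.67×10⁻³ m/s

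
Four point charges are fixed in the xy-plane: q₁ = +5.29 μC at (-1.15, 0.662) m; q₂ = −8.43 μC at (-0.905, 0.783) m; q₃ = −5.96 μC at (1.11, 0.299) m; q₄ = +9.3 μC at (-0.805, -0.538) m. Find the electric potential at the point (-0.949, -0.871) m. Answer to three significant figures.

1.93×10⁵ V

The total potential is the scalar sum of each charge's contribution, V = Σ kqᵢ/rᵢ.
Distances from the field point to each charge: r₁ = 1.55 m, r₂ = 1.65 m, r₃ = 2.37 m, r₄ = 0.363 m.
V = k[(5.29×10⁻⁶)/(1.55) + (-8.43×10⁻⁶)/(1.65) + (-5.96×10⁻⁶)/(2.37) + (9.30×10⁻⁶)/(0.363)] = 1.93×10⁵ V.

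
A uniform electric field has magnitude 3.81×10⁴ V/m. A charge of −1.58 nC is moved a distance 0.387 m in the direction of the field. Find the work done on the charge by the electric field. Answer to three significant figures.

-2.33×10⁻⁵ J

The potential change for a displacement 0.387 m in the direction of the field is ΔV = −Ed = -1.47×10⁴ V.
W_field = −qΔV = -2.33×10⁻⁵ J.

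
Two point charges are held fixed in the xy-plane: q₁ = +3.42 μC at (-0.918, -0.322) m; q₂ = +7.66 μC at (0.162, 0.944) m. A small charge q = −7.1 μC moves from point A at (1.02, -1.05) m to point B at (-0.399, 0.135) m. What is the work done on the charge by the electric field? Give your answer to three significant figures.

0.482 J

The work done by the electric force is W_field = −ΔU = −q(V_B − V_A) = q(V_A − V_B).
At A: distances to the source charges are 2.07 m, 2.17 m; V_A = Σ kqᵢ/rᵢ = 4.66×10⁴ V.
At B: distances to the source charges are 0.692 m, 0.984 m; V_B = Σ kqᵢ/rᵢ = 1.14×10⁵ V.
ΔV = V_B − V_A = 6.78×10⁴ V.
W_field = −qΔV = −(-7.10×10⁻⁶ C)(6.78×10⁴ V) = 0.482 J.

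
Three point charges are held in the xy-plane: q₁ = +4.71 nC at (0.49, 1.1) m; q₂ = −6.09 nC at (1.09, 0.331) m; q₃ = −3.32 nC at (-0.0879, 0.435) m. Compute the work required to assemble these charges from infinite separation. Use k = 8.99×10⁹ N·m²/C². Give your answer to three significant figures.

The work to assemble the configuration equals its total potential energy, U = Σ kqᵢqⱼ/rᵢⱼ over all pairs.
Pair separations: r₁₂ = 0.975 m, r₁₃ = 0.881 m, r₂₃ = 1.18 m.
U = (-2.64×10⁻⁷) + (-1.60×10⁻⁷) + (1.54×10⁻⁷) = -2.70×10⁻⁷ J.

-2.70×10⁻⁷ J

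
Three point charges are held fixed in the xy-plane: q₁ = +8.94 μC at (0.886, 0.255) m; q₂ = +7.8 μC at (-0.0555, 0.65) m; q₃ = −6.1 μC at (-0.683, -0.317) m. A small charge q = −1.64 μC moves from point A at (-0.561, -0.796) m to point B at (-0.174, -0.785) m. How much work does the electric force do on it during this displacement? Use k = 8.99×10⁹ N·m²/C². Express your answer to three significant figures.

0.0717 J

The work done by the electric force is W_field = −ΔU = −q(V_B − V_A) = q(V_A − V_B).
At A: distances to the source charges are 1.79 m, 1.53 m, 0.494 m; V_A = Σ kqᵢ/rᵢ = -2.02×10⁴ V.
At B: distances to the source charges are 1.48 m, 1.44 m, 0.691 m; V_B = Σ kqᵢ/rᵢ = 2.35×10⁴ V.
ΔV = V_B − V_A = 4.37×10⁴ V.
W_field = −qΔV = −(-1.64×10⁻⁶ C)(4.37×10⁴ V) = 0.0717 J.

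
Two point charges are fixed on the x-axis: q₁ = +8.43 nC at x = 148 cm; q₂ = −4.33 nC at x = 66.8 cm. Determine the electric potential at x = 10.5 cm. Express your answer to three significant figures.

The total potential is the scalar sum of each charge's contribution, V = Σ kqᵢ/rᵢ.
Distances from the field point to each charge: r₁ = 1.38 m, r₂ = 0.563 m.
V = k[(8.43×10⁻⁹)/(1.38) + (-4.33×10⁻⁹)/(0.563)] = -14.0 V.

-14.0 V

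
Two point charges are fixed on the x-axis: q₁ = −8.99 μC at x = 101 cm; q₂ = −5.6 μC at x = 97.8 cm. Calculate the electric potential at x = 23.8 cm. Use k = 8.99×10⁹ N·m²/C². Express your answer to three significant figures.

-1.73×10⁵ V

The total potential is the scalar sum of each charge's contribution, V = Σ kqᵢ/rᵢ.
Distances from the field point to each charge: r₁ = 0.772 m, r₂ = 0.740 m.
V = k[(-8.99×10⁻⁶)/(0.772) + (-5.60×10⁻⁶)/(0.740)] = -1.73×10⁵ V.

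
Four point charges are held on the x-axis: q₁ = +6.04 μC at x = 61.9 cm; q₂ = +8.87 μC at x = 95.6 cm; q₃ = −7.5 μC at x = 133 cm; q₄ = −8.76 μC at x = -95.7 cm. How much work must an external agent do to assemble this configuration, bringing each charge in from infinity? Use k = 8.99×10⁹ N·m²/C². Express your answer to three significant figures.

-1.15 J

The work to assemble the configuration equals its total potential energy, U = Σ kqᵢqⱼ/rᵢⱼ over all pairs.
Pair separations: r₁₂ = 0.337 m, r₁₃ = 0.711 m, r₁₄ = 1.58 m, r₂₃ = 0.374 m, r₂₄ = 1.91 m, r₃₄ = 2.29 m.
Summing all 6 pair terms gives U = -1.15 J.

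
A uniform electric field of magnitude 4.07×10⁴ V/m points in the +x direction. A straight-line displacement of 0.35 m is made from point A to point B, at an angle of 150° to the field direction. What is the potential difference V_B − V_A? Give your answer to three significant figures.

1.23×10⁴ V

Only the component of displacement along E changes the potential: ΔV = −E·d·cosθ.
ΔV = −(4.07×10⁴ V/m)(0.350 m)cos150° = 1.23×10⁴ V.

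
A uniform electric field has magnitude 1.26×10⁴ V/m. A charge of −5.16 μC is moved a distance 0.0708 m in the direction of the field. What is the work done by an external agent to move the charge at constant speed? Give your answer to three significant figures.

The potential change for a displacement 0.0708 m in the direction of the field is ΔV = −Ed = -892 V.
W_ext = qΔV = 4.60×10⁻³ J.

4.60×10⁻³ J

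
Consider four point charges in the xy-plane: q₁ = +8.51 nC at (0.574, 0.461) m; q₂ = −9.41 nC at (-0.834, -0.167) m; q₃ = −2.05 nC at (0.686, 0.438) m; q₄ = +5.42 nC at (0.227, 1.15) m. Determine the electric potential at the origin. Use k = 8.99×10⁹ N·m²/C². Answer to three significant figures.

23.4 V

The total potential is the scalar sum of each charge's contribution, V = Σ kqᵢ/rᵢ.
Distances from the field point to each charge: r₁ = 0.736 m, r₂ = 0.851 m, r₃ = 0.814 m, r₄ = 1.17 m.
V = k[(8.51×10⁻⁹)/(0.736) + (-9.41×10⁻⁹)/(0.851) + (-2.05×10⁻⁹)/(0.814) + (5.42×10⁻⁹)/(1.17)] = 23.4 V.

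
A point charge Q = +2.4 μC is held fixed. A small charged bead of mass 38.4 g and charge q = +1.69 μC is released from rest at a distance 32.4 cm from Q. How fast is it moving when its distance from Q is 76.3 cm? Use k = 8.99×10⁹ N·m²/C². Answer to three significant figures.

Only the electrostatic force acts, so mechanical energy is conserved: ½mv² = U₁ − U₂ = kQq(1/r₁ − 1/r₂).
U₁ − U₂ = (8.99×10⁹ N·m²/C²)(2.40×10⁻⁶ C)(1.69×10⁻⁶ C)(1/0.324 − 1/0.763) = 0.0648 J.
v = √(2·0.0648/0.0384) = 1.84 m/s.

1.84 m/s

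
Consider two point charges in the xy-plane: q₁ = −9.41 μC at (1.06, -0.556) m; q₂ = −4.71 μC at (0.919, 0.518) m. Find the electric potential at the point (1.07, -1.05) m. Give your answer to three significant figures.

The total potential is the scalar sum of each charge's contribution, V = Σ kqᵢ/rᵢ.
Distances from the field point to each charge: r₁ = 0.494 m, r₂ = 1.58 m.
V = k[(-9.41×10⁻⁶)/(0.494) + (-4.71×10⁻⁶)/(1.58)] = -1.98×10⁵ V.

-1.98×10⁵ V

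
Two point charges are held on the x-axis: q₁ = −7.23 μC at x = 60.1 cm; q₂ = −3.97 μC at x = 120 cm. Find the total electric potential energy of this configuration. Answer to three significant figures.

0.431 J

The work to assemble the configuration equals its total potential energy, U = Σ kqᵢqⱼ/rᵢⱼ over all pairs.
Pair separations: r₁₂ = 0.599 m.
U = (0.431) = 0.431 J.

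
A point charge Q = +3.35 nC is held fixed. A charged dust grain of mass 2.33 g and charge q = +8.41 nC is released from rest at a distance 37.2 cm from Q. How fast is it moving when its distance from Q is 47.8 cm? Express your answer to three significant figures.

Only the electrostatic force acts, so mechanical energy is conserved: ½mv² = U₁ − U₂ = kQq(1/r₁ − 1/r₂).
U₁ − U₂ = (8.99×10⁹ N·m²/C²)(3.35×10⁻⁹ C)(8.41×10⁻⁹ C)(1/0.372 − 1/0.478) = 1.51×10⁻⁷ J.
v = √(2·1.51×10⁻⁷/2.33×10⁻³) = 0.0114 m/s.

0.0114 m/s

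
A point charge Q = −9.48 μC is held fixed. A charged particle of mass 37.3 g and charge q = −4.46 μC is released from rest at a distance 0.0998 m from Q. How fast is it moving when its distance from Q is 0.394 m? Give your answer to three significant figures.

12.3 m/s

Only the electrostatic force acts, so mechanical energy is conserved: ½mv² = U₁ − U₂ = kQq(1/r₁ − 1/r₂).
U₁ − U₂ = (8.99×10⁹ N·m²/C²)(-9.48×10⁻⁶ C)(-4.46×10⁻⁶ C)(1/0.0998 − 1/0.394) = 2.84 J.
v = √(2·2.84/0.0373) = 12.3 m/s.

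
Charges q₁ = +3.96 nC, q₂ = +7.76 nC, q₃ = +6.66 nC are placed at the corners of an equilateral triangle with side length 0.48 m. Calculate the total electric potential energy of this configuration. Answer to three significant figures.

2.04×10⁻⁶ J

The assembly work is the sum of pairwise potential energies, U = Σ_{i<j} kqᵢqⱼ/rᵢⱼ.
All three pair separations equal the side length, 0.480 m.
U = (5.76×10⁻⁷) + (4.94×10⁻⁷) + (9.68×10⁻⁷) = 2.04×10⁻⁶ J.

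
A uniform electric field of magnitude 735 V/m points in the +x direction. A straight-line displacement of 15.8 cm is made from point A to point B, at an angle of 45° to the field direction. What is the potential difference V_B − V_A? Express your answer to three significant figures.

Only the component of displacement along E changes the potential: ΔV = −E·d·cosθ.
ΔV = −(735 V/m)(0.158 m)cos45° = -82.1 V.

-82.1 V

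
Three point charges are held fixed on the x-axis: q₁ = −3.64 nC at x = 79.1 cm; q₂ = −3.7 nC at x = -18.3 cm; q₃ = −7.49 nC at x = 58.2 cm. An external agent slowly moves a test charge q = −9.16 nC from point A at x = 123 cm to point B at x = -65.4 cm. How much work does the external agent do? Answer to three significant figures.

For quasistatic motion the external work equals the change in potential energy: W_ext = qΔV = q(V_B − V_A).
At A: distances to the source charges are 0.439 m, 1.41 m, 0.648 m; V_A = Σ kqᵢ/rᵢ = -202 V.
At B: distances to the source charges are 1.44 m, 0.471 m, 1.24 m; V_B = Σ kqᵢ/rᵢ = -148 V.
ΔV = V_B − V_A = 54.2 V.
W_ext = qΔV = (-9.16×10⁻⁹ C)(54.2 V) = -4.97×10⁻⁷ J.

-4.97×10⁻⁷ J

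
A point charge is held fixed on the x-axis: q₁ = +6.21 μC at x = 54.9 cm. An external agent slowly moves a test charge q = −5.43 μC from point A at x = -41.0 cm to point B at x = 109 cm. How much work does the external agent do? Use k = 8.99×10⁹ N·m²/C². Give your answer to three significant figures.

For quasistatic motion the external work equals the change in potential energy: W_ext = qΔV = q(V_B − V_A).
At A: distance to the source charge is 0.959 m; V_A = kq₁/r = 5.82×10⁴ V.
At B: distance to the source charge is 0.541 m; V_B = kq₁/r = 1.03×10⁵ V.
ΔV = V_B − V_A = 4.50×10⁴ V.
W_ext = qΔV = (-5.43×10⁻⁶ C)(4.50×10⁴ V) = -0.244 J.

-0.244 J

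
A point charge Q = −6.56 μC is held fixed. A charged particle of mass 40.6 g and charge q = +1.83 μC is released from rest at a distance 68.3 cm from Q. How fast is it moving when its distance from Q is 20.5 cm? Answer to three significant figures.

Only the electrostatic force acts, so mechanical energy is conserved: ½mv² = U₁ − U₂ = kQq(1/r₁ − 1/r₂).
U₁ − U₂ = (8.99×10⁹ N·m²/C²)(-6.56×10⁻⁶ C)(1.83×10⁻⁶ C)(1/0.683 − 1/0.205) = 0.368 J.
v = √(2·0.368/0.0406) = 4.26 m/s.

4.26 m/s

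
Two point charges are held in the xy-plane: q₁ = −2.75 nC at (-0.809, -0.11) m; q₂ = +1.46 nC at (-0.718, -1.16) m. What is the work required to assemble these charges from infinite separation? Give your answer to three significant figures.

The assembly work is the sum of pairwise potential energies, U = Σ_{i<j} kqᵢqⱼ/rᵢⱼ.
Pair separations: r₁₂ = 1.05 m.
U = (-3.42×10⁻⁸) = -3.42×10⁻⁸ J.

-3.42×10⁻⁸ J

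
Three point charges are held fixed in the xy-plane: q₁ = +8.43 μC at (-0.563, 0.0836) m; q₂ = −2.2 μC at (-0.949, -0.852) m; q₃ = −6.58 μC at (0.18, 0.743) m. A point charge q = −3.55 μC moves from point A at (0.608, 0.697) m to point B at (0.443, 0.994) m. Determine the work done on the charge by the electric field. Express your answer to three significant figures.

-0.0934 J

The work done by the electric force is W_field = −ΔU = −q(V_B − V_A) = q(V_A − V_B).
At A: distances to the source charges are 1.32 m, 2.20 m, 0.430 m; V_A = Σ kqᵢ/rᵢ = -8.91×10⁴ V.
At B: distances to the source charges are 1.36 m, 2.31 m, 0.364 m; V_B = Σ kqᵢ/rᵢ = -1.15×10⁵ V.
ΔV = V_B − V_A = -2.63×10⁴ V.
W_field = −qΔV = −(-3.55×10⁻⁶ C)(-2.63×10⁴ V) = -0.0934 J.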